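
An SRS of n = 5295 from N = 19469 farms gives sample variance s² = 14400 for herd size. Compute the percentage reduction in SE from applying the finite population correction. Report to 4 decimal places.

f = n/N = 5295/19469 = 0.27197083.
SE_no-fpc = √(s²/n) = 1.6491048; SE_fpc = √((1−f)s²/n) = 1.4070925.
Ratio = √(1−f) = 0.85324626. Reduction = 100·(1 − 0.85324626) = 14.6754%.

14.6754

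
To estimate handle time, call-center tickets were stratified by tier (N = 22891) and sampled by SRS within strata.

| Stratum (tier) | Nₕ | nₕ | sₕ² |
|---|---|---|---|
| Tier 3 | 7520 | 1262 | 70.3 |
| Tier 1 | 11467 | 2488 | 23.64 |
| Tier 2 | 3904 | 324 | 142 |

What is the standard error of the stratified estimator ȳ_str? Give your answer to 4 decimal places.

Var(ȳ_str) = Σₕ Wₕ²(1 − fₕ)sₕ²/nₕ with Wₕ = Nₕ/N, N = 22891.
Tier 3: Wₕ = 0.32851339; term = 0.32851339²·(1 − 0.16781915)·70.3/1262 = 0.0050028772.
Tier 1: Wₕ = 0.50093923; term = 0.50093923²·(1 − 0.21697044)·23.64/2488 = 0.0018670044.
Tier 2: Wₕ = 0.17054738; term = 0.17054738²·(1 − 0.08299180)·142/324 = 0.011689788.
Sum = 0.01855967.
SE = √(0.01855967) = 0.1362.

0.1362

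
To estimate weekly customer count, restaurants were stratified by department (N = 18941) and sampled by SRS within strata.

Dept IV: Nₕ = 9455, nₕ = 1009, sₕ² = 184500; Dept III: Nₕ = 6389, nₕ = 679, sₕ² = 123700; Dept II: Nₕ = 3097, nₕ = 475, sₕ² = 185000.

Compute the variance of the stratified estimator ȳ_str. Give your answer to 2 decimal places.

Var(ȳ_str) = Σₕ Wₕ²(1 − fₕ)sₕ²/nₕ with Wₕ = Nₕ/N, N = 18941.
Dept IV: Wₕ = 0.49918167; term = 0.49918167²·(1 − 0.10671602)·184500/1009 = 40.701649.
Dept III: Wₕ = 0.33731060; term = 0.33731060²·(1 − 0.10627641)·123700/679 = 18.525209.
Dept II: Wₕ = 0.16350773; term = 0.16350773²·(1 − 0.15337423)·185000/475 = 8.8154848.
Sum = 68.042343.

68.04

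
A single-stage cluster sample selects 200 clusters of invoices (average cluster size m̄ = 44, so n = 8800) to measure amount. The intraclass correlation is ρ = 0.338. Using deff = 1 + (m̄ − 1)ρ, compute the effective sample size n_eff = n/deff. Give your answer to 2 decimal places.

deff = 1 + (44 − 1)·0.338 = 1 + 14.534 = 15.534.
n_eff = 8800 / 15.534 = 566.50.

566.50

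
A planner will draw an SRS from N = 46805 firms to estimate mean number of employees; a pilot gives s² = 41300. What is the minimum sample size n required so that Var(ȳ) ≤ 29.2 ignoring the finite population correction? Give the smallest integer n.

1415

Without fpc, n₀ = s²/D = 41300/29.2 = 1414.3836.
Rounding up, n = 1415.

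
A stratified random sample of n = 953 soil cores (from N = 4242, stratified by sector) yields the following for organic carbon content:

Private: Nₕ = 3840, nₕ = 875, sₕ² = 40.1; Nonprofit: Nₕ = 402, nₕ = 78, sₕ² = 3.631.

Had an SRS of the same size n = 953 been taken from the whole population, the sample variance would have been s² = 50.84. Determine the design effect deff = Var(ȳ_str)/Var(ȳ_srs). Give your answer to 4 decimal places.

0.7092

Var(ȳ_str) = Σ Wₕ²(1−fₕ)sₕ²/nₕ with Wₕ = Nₕ/4242:
  Private: (3840/4242)²·(1−875/3840)·40.1/875 = 0.028996856
  Nonprofit: (402/4242)²·(1−78/402)·3.631/78 = 3.3694683 × 10^-4
  → Var(ȳ_str) = 0.029333803.
Var(ȳ_srs) = (1 − 953/4242)·50.84/953 = 0.041362411.
deff = 0.029333803 / 0.041362411 = 0.7092.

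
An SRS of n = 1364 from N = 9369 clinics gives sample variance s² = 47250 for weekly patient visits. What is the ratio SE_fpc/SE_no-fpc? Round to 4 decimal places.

0.9243

f = n/N = 1364/9369 = 0.14558651.
SE_no-fpc = √(s²/n) = 5.8856404; SE_fpc = √((1−f)s²/n) = 5.4403616.
Ratio = √(1−f) = 0.92434490.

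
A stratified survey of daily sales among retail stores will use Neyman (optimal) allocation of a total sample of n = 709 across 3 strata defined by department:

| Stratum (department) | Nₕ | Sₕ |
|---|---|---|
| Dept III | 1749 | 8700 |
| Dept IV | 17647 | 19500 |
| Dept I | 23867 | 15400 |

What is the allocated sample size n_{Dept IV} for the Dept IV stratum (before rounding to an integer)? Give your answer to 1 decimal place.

Neyman allocation: nₕ = n·NₕSₕ / Σⱼ NⱼSⱼ.
Σ NⱼSⱼ = 1749·8700 + 17647·19500 + 23867·15400 = 7.268846 × 10^8.
n_{Dept IV} = 709·17647·19500 / (7.268846 × 10^8) = 335.6.

335.6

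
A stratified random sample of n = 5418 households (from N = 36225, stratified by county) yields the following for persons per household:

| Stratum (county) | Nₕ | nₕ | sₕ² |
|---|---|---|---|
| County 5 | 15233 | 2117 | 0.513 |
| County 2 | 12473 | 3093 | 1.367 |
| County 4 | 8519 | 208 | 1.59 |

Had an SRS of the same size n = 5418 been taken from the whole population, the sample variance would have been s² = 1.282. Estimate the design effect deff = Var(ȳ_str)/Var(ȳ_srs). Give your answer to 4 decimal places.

Var(ȳ_str) = Σ Wₕ²(1−fₕ)sₕ²/nₕ with Wₕ = Nₕ/36225:
  County 5: (15233/36225)²·(1−2117/15233)·0.513/2117 = 3.689492 × 10^-5
  County 2: (12473/36225)²·(1−3093/12473)·1.367/3093 = 3.9404477 × 10^-5
  County 4: (8519/36225)²·(1−208/8519)·1.59/208 = 4.1243822 × 10^-4
  → Var(ȳ_str) = 4.8873762 × 10^-4.
Var(ȳ_srs) = (1 − 5418/36225)·1.282/5418 = 2.0122875 × 10^-4.
deff = (4.8873762 × 10^-4) / (2.0122875 × 10^-4) = 2.4288.

2.4288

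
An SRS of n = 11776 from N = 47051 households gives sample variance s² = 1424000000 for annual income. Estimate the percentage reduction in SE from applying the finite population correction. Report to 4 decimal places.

f = n/N = 11776/47051 = 0.25028161.
SE_no-fpc = √(s²/n) = 347.74116; SE_fpc = √((1−f)s²/n) = 301.09613.
Ratio = √(1−f) = 0.86586280. Reduction = 100·(1 − 0.86586280) = 13.4137%.

13.4137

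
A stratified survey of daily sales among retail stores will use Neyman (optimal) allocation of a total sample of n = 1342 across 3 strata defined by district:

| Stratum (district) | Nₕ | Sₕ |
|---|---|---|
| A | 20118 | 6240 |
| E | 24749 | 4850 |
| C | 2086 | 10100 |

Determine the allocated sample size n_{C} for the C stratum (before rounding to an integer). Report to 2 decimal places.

Neyman allocation: nₕ = n·NₕSₕ / Σⱼ NⱼSⱼ.
Σ NⱼSⱼ = 20118·6240 + 24749·4850 + 2086·10100 = 2.6663757 × 10^8.
n_{C} = 1342·2086·10100 / (2.6663757 × 10^8) = 106.04.

106.04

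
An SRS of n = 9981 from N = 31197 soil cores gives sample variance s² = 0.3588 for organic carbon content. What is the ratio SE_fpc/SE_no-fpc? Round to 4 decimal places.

f = n/N = 9981/31197 = 0.31993461.
SE_no-fpc = √(s²/n) = 0.0059956903; SE_fpc = √((1−f)s²/n) = 0.0049444106.
Ratio = √(1−f) = 0.82466077.

0.8247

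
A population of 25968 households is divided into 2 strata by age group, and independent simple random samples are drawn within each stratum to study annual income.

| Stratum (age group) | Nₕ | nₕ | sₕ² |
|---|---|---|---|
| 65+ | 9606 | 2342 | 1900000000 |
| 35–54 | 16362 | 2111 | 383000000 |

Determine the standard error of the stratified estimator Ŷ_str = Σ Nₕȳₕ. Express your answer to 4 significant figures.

Var(Ŷ_str) = Σₕ Nₕ²(1 − fₕ)sₕ²/nₕ.
65+: 9606²·(1 − 2342/9606)·1900000000/2342 = 5.6608954 × 10^13.
35–54: 16362²·(1 − 2111/16362)·383000000/2111 = 4.2305055 × 10^13.
Sum = 9.8914009 × 10^13.
SE = √(9.8914009 × 10^13) = 9.946 × 10^6.

9.946 × 10^6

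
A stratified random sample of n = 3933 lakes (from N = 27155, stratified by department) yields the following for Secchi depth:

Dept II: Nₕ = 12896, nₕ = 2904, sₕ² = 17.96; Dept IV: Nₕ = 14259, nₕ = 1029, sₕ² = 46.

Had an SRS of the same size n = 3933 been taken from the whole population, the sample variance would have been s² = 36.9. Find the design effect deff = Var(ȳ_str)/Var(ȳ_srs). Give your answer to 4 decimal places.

1.5601

Var(ȳ_str) = Σ Wₕ²(1−fₕ)sₕ²/nₕ with Wₕ = Nₕ/27155:
  Dept II: (12896/27155)²·(1−2904/12896)·17.96/2904 = 0.0010807309
  Dept IV: (14259/27155)²·(1−1029/14259)·46/1029 = 0.011436464
  → Var(ȳ_str) = 0.012517195.
Var(ȳ_srs) = (1 − 3933/27155)·36.9/3933 = 0.0080232853.
deff = 0.012517195 / 0.0080232853 = 1.5601.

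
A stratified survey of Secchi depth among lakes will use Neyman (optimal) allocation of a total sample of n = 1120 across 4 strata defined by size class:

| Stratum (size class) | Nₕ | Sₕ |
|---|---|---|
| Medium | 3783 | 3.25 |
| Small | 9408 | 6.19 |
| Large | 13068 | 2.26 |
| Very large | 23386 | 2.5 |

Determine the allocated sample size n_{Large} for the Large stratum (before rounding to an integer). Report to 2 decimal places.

Neyman allocation: nₕ = n·NₕSₕ / Σⱼ NⱼSⱼ.
Σ NⱼSⱼ = 3783·3.25 + 9408·6.19 + 13068·2.26 + 23386·2.5 = 158528.95.
n_{Large} = 1120·13068·2.26 / 158528.95 = 208.65.

208.65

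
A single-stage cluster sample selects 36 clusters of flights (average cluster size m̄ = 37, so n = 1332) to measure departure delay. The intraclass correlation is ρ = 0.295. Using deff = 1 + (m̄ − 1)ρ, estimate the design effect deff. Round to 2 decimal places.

deff = 1 + (37 − 1)·0.295 = 1 + 10.62 = 11.62.

11.62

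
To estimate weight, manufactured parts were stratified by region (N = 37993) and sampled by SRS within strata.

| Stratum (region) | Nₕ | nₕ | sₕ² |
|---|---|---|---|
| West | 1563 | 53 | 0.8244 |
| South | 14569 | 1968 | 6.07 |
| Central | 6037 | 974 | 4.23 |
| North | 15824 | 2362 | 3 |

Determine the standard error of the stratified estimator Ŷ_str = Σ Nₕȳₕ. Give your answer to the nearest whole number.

Var(Ŷ_str) = Σₕ Nₕ²(1 − fₕ)sₕ²/nₕ.
West: 1563²·(1 − 53/1563)·0.8244/53 = 36711.154.
South: 14569²·(1 − 1968/14569)·6.07/1968 = 566237.14.
Central: 6037²·(1 − 974/6037)·4.23/974 = 132742.66.
North: 15824²·(1 − 2362/15824)·3/2362 = 270562.26.
Sum = 1.0062532 × 10^6.
SE = √(1.0062532 × 10^6) = 1003.

1003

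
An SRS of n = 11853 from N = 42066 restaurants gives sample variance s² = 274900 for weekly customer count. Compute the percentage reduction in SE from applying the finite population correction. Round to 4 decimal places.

15.2516

f = n/N = 11853/42066 = 0.28177150.
SE_no-fpc = √(s²/n) = 4.8158531; SE_fpc = √((1−f)s²/n) = 4.0813566.
Ratio = √(1−f) = 0.84748363. Reduction = 100·(1 − 0.84748363) = 15.2516%.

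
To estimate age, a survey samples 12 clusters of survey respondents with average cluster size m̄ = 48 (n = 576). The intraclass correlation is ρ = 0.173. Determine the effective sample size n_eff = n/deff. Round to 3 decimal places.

deff = 1 + (48 − 1)·0.173 = 1 + 8.131 = 9.131.
n_eff = 576 / 9.131 = 63.082.

63.082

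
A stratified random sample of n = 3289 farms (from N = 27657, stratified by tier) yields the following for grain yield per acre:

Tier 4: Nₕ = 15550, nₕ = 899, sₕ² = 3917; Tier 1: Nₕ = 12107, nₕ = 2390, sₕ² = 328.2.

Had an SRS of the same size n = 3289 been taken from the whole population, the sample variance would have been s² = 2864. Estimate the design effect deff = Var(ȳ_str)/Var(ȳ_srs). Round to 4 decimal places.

1.7190

Var(ȳ_str) = Σ Wₕ²(1−fₕ)sₕ²/nₕ with Wₕ = Nₕ/27657:
  Tier 4: (15550/27657)²·(1−899/15550)·3917/899 = 1.2977212
  Tier 1: (12107/27657)²·(1−2390/12107)·328.2/2390 = 0.021120261
  → Var(ȳ_str) = 1.3188415.
Var(ȳ_srs) = (1 − 3289/27657)·2864/3289 = 0.76722714.
deff = 1.3188415 / 0.76722714 = 1.7190.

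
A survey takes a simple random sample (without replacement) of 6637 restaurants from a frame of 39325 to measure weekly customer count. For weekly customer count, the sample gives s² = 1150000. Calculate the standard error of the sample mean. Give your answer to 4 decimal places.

12.0011

Under SRS without replacement, Var(ȳ) = (1 − f)·s²/n with f = n/N = 6637/39325 = 0.16877305.
Var(ȳ) = (1 − 0.16877305)·1150000/6637 = 0.83122695·173.27106 = 144.02757.
SE(ȳ) = √(144.02757) = 12.0011.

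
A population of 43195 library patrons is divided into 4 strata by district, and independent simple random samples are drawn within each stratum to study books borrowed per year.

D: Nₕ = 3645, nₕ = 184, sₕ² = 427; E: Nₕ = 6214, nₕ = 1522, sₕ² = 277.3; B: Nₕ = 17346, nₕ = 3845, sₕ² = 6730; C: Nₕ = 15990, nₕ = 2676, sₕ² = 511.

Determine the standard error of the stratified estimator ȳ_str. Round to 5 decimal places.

0.50992

Var(ȳ_str) = Σₕ Wₕ²(1 − fₕ)sₕ²/nₕ with Wₕ = Nₕ/N, N = 43195.
D: Wₕ = 0.08438477; term = 0.08438477²·(1 − 0.05048011)·427/184 = 0.015690697.
E: Wₕ = 0.14385924; term = 0.14385924²·(1 − 0.24493080)·277.3/1522 = 0.0028470659.
B: Wₕ = 0.40157426; term = 0.40157426²·(1 − 0.22166494)·6730/3845 = 0.21969342.
C: Wₕ = 0.37018173; term = 0.37018173²·(1 − 0.16735460)·511/2676 = 0.021788375.
Sum = 0.26001956.
SE = √(0.26001956) = 0.50992.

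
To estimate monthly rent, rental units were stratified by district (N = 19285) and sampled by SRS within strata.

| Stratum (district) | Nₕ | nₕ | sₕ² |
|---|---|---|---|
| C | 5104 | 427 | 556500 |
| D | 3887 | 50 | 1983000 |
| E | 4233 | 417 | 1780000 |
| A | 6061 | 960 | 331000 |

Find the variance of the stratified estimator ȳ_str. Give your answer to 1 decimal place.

Var(ȳ_str) = Σₕ Wₕ²(1 − fₕ)sₕ²/nₕ with Wₕ = Nₕ/N, N = 19285.
C: Wₕ = 0.26466165; term = 0.26466165²·(1 − 0.08365987)·556500/427 = 83.651945.
D: Wₕ = 0.20155561; term = 0.20155561²·(1 − 0.01286339)·1983000/50 = 1590.4491.
E: Wₕ = 0.21949702; term = 0.21949702²·(1 − 0.09851169)·1780000/417 = 185.3964.
A: Wₕ = 0.31428571; term = 0.31428571²·(1 − 0.15838970)·331000/960 = 28.662699.
Sum = 1888.1601.

1888.2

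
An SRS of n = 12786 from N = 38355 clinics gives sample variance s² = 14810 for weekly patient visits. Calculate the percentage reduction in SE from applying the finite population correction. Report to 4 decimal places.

18.3519

f = n/N = 12786/38355 = 0.33335941.
SE_no-fpc = √(s²/n) = 1.0762426; SE_fpc = √((1−f)s²/n) = 0.87873122.
Ratio = √(1−f) = 0.81648061. Reduction = 100·(1 − 0.81648061) = 18.3519%.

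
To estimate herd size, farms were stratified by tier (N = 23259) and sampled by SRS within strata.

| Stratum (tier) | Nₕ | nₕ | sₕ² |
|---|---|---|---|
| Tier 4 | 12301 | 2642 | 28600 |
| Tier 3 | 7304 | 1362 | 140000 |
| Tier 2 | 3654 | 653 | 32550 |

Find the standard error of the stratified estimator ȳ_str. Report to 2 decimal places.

Var(ȳ_str) = Σₕ Wₕ²(1 − fₕ)sₕ²/nₕ with Wₕ = Nₕ/N, N = 23259.
Tier 4: Wₕ = 0.52887054; term = 0.52887054²·(1 − 0.21477929)·28600/2642 = 2.3775175.
Tier 3: Wₕ = 0.31402898; term = 0.31402898²·(1 − 0.18647317)·140000/1362 = 8.2463595.
Tier 2: Wₕ = 0.15710048; term = 0.15710048²·(1 − 0.17870826)·32550/653 = 1.0103929.
Sum = 11.63427.
SE = √(11.63427) = 3.41.

3.41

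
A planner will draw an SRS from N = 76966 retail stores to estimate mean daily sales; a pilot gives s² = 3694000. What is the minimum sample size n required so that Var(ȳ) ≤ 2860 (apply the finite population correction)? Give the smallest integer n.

Without fpc, n₀ = s²/D = 3694000/2860 = 1291.6084.
With fpc, (1 − n/N)·s²/n ≤ D requires n ≥ n₀/(1 + n₀/N) = 1291.6084/(1 + 1291.6084/76966) = 1270.2910.
Rounding up, n = 1271.

1271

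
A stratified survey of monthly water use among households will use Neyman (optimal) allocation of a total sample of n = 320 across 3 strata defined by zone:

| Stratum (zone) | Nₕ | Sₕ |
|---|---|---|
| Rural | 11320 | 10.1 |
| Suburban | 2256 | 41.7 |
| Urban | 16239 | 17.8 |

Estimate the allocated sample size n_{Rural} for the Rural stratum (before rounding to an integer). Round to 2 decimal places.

Neyman allocation: nₕ = n·NₕSₕ / Σⱼ NⱼSⱼ.
Σ NⱼSⱼ = 11320·10.1 + 2256·41.7 + 16239·17.8 = 497461.4.
n_{Rural} = 320·11320·10.1 / 497461.4 = 73.55.

73.55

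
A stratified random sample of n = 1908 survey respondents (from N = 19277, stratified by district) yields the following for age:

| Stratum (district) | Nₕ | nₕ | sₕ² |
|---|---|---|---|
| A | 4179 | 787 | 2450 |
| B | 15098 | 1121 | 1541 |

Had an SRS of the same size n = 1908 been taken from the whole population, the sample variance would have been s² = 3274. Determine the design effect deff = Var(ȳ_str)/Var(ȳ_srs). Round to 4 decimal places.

Var(ȳ_str) = Σ Wₕ²(1−fₕ)sₕ²/nₕ with Wₕ = Nₕ/19277:
  A: (4179/19277)²·(1−787/4179)·2450/787 = 0.11875193
  B: (15098/19277)²·(1−1121/15098)·1541/1121 = 0.78064129
  → Var(ȳ_str) = 0.89939322.
Var(ȳ_srs) = (1 − 1908/19277)·3274/1908 = 1.5460932.
deff = 0.89939322 / 1.5460932 = 0.5817.

0.5817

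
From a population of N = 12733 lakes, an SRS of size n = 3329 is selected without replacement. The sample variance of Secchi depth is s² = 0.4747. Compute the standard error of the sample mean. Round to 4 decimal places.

0.0103

Under SRS without replacement, Var(ȳ) = (1 − f)·s²/n with f = n/N = 3329/12733 = 0.26144663.
Var(ȳ) = (1 − 0.26144663)·0.4747/3329 = 0.73855337·1.4259537 × 10^-4 = 1.0531429 × 10^-4.
SE(ȳ) = √(1.0531429 × 10^-4) = 0.0103.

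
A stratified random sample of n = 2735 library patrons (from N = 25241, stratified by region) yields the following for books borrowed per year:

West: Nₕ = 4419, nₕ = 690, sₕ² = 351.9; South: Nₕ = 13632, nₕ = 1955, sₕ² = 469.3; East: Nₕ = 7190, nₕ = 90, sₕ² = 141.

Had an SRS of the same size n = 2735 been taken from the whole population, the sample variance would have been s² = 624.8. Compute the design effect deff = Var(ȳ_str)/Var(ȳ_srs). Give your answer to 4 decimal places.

Var(ȳ_str) = Σ Wₕ²(1−fₕ)sₕ²/nₕ with Wₕ = Nₕ/25241:
  West: (4419/25241)²·(1−690/4419)·351.9/690 = 0.01319087
  South: (13632/25241)²·(1−1955/13632)·469.3/1955 = 0.059976558
  East: (7190/25241)²·(1−90/7190)·141/90 = 0.12553092
  → Var(ȳ_str) = 0.19869835.
Var(ȳ_srs) = (1 − 2735/25241)·624.8/2735 = 0.20369269.
deff = 0.19869835 / 0.20369269 = 0.9755.

0.9755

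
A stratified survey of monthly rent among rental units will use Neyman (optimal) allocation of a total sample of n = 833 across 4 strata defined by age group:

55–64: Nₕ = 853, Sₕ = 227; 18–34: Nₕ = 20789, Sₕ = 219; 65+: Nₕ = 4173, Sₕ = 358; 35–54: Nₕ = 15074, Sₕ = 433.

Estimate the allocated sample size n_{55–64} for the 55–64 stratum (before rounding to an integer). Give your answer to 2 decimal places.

Neyman allocation: nₕ = n·NₕSₕ / Σⱼ NⱼSⱼ.
Σ NⱼSⱼ = 853·227 + 20789·219 + 4173·358 + 15074·433 = 1.2767398 × 10^7.
n_{55–64} = 833·853·227 / (1.2767398 × 10^7) = 12.63.

12.63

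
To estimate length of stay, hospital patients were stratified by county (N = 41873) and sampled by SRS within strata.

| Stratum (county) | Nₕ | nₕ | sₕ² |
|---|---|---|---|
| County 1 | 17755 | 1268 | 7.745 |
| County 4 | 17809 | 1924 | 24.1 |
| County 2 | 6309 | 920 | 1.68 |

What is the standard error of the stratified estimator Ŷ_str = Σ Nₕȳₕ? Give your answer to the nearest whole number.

Var(Ŷ_str) = Σₕ Nₕ²(1 − fₕ)sₕ²/nₕ.
County 1: 17755²·(1 − 1268/17755)·7.745/1268 = 1.7879875 × 10^6.
County 4: 17809²·(1 − 1924/17809)·24.1/1924 = 3.5435513 × 10^6.
County 2: 6309²·(1 − 920/6309)·1.68/920 = 62085.497.
Sum = 5.3936243 × 10^6.
SE = √(5.3936243 × 10^6) = 2322.

2322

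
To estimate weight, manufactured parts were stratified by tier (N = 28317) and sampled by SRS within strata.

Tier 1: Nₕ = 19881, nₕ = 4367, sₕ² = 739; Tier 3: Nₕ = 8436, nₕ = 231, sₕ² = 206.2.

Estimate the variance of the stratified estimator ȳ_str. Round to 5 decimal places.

Var(ȳ_str) = Σₕ Wₕ²(1 − fₕ)sₕ²/nₕ with Wₕ = Nₕ/N, N = 28317.
Tier 1: Wₕ = 0.70208709; term = 0.70208709²·(1 − 0.21965696)·739/4367 = 0.065092174.
Tier 3: Wₕ = 0.29791291; term = 0.29791291²·(1 − 0.02738265)·206.2/231 = 0.077054385.
Sum = 0.14214656.

0.14215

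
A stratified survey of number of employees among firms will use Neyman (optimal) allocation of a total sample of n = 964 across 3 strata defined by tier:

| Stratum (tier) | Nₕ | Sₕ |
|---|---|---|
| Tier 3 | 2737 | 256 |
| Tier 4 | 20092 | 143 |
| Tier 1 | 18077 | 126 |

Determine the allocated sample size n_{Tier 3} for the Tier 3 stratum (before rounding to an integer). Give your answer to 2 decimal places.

Neyman allocation: nₕ = n·NₕSₕ / Σⱼ NⱼSⱼ.
Σ NⱼSⱼ = 2737·256 + 20092·143 + 18077·126 = 5.85153 × 10^6.
n_{Tier 3} = 964·2737·256 / (5.85153 × 10^6) = 115.43.

115.43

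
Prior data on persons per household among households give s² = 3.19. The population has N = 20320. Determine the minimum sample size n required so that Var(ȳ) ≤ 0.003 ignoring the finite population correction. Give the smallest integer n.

1064

Without fpc, n₀ = s²/D = 3.19/0.003 = 1063.3333.
Rounding up, n = 1064.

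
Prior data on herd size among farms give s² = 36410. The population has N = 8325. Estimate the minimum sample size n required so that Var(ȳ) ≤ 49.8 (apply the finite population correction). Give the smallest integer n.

Without fpc, n₀ = s²/D = 36410/49.8 = 731.1245.
With fpc, (1 − n/N)·s²/n ≤ D requires n ≥ n₀/(1 + n₀/N) = 731.1245/(1 + 731.1245/8325) = 672.0989.
Rounding up, n = 673.

673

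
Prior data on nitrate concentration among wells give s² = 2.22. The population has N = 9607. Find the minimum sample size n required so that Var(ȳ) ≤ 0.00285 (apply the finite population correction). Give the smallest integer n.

Without fpc, n₀ = s²/D = 2.22/0.00285 = 778.9474.
With fpc, (1 − n/N)·s²/n ≤ D requires n ≥ n₀/(1 + n₀/N) = 778.9474/(1 + 778.9474/9607) = 720.5262.
Rounding up, n = 721.

721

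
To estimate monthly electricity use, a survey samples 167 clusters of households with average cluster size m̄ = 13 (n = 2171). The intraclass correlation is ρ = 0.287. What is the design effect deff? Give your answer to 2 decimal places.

4.44

deff = 1 + (13 − 1)·0.287 = 1 + 3.444 = 4.444.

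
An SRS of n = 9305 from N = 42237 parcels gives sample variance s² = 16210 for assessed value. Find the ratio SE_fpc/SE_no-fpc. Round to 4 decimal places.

f = n/N = 9305/42237 = 0.22030447.
SE_no-fpc = √(s²/n) = 1.3198766; SE_fpc = √((1−f)s²/n) = 1.1654559.
Ratio = √(1−f) = 0.88300370.

0.8830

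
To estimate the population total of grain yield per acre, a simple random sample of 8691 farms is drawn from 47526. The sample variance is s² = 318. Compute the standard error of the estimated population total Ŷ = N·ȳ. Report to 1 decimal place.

Var(Ŷ) = N²·Var(ȳ) = N²·(1 − n/N)·s²/n.
f = 8691/47526 = 0.18286832; Var(ȳ) = 0.81713168·318/8691 = 0.029898501.
Var(Ŷ) = 47526² · 0.029898501 = 6.7532362 × 10^7.
SE(Ŷ) = √(6.7532362 × 10^7) = 8217.8.

8217.8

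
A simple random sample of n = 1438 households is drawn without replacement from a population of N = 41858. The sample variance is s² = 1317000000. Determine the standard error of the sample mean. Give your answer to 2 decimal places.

940.42

Under SRS without replacement, Var(ȳ) = (1 − f)·s²/n with f = n/N = 1438/41858 = 0.03435425.
Var(ȳ) = (1 − 0.03435425)·1317000000/1438 = 0.96564575·915855.35 = 884391.84.
SE(ȳ) = √(884391.84) = 940.42.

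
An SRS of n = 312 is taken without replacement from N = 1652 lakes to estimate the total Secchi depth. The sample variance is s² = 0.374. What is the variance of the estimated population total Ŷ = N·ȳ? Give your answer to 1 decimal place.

2653.6

Var(Ŷ) = N²·Var(ȳ) = N²·(1 − n/N)·s²/n.
f = 312/1652 = 0.18886199; Var(ȳ) = 0.81113801·0.374/312 = 9.723257 × 10^-4.
Var(Ŷ) = 1652² · (9.723257 × 10^-4) = 2653.578.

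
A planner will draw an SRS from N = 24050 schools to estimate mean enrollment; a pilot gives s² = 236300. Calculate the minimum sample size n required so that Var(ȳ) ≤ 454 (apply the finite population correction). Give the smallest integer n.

Without fpc, n₀ = s²/D = 236300/454 = 520.4846.
With fpc, (1 − n/N)·s²/n ≤ D requires n ≥ n₀/(1 + n₀/N) = 520.4846/(1 + 520.4846/24050) = 509.4590.
Rounding up, n = 510.

510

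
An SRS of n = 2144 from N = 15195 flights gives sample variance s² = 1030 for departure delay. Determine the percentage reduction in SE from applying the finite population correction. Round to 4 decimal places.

f = n/N = 2144/15195 = 0.14109905.
SE_no-fpc = √(s²/n) = 0.69311647; SE_fpc = √((1−f)s²/n) = 0.64235893.
Ratio = √(1−f) = 0.92676909. Reduction = 100·(1 − 0.92676909) = 7.3231%.

7.3231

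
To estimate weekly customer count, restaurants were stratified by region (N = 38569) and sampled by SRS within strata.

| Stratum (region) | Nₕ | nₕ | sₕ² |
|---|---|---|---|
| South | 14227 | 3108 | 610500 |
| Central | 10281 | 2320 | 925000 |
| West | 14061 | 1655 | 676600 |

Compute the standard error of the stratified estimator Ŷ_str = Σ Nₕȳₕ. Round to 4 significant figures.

Var(Ŷ_str) = Σₕ Nₕ²(1 − fₕ)sₕ²/nₕ.
South: 14227²·(1 − 3108/14227)·610500/3108 = 3.1073038 × 10^10.
Central: 10281²·(1 − 2320/10281)·925000/2320 = 3.263298 × 10^10.
West: 14061²·(1 − 1655/14061)·676600/1655 = 7.131518 × 10^10.
Sum = 1.350212 × 10^11.
SE = √(1.350212 × 10^11) = 367500.

367500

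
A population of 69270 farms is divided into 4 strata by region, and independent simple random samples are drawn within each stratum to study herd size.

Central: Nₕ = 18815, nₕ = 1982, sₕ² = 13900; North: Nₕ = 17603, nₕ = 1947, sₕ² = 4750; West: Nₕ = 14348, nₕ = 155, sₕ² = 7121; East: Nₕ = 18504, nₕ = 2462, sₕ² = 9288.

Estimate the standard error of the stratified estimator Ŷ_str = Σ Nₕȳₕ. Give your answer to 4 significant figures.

115600

Var(Ŷ_str) = Σₕ Nₕ²(1 − fₕ)sₕ²/nₕ.
Central: 18815²·(1 − 1982/18815)·13900/1982 = 2.2211449 × 10^9.
North: 17603²·(1 − 1947/17603)·4750/1947 = 6.7234961 × 10^8.
West: 14348²·(1 − 155/14348)·7121/155 = 9.3556692 × 10^9.
East: 18504²·(1 − 2462/18504)·9288/2462 = 1.119846 × 10^9.
Sum = 1.336901 × 10^10.
SE = √(1.336901 × 10^10) = 115600.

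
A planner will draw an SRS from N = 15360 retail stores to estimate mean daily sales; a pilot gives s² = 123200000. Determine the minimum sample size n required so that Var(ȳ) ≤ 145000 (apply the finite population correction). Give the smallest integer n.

806

Without fpc, n₀ = s²/D = 123200000/145000 = 849.6552.
With fpc, (1 − n/N)·s²/n ≤ D requires n ≥ n₀/(1 + n₀/N) = 849.6552/(1 + 849.6552/15360) = 805.1192.
Rounding up, n = 806.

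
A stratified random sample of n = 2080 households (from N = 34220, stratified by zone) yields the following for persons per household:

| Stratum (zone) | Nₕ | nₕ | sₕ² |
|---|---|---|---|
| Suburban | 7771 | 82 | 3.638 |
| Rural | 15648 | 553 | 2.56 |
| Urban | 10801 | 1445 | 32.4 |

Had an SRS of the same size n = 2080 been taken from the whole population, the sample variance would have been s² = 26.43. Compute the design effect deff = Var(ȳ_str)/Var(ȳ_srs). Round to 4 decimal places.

0.4301

Var(ȳ_str) = Σ Wₕ²(1−fₕ)sₕ²/nₕ with Wₕ = Nₕ/34220:
  Suburban: (7771/34220)²·(1−82/7771)·3.638/82 = 0.0022637872
  Rural: (15648/34220)²·(1−553/15648)·2.56/553 = 9.3378475 × 10^-4
  Urban: (10801/34220)²·(1−1445/10801)·32.4/1445 = 0.0019349571
  → Var(ȳ_str) = 0.0051325291.
Var(ȳ_srs) = (1 − 2080/34220)·26.43/2080 = 0.011934375.
deff = 0.0051325291 / 0.011934375 = 0.4301.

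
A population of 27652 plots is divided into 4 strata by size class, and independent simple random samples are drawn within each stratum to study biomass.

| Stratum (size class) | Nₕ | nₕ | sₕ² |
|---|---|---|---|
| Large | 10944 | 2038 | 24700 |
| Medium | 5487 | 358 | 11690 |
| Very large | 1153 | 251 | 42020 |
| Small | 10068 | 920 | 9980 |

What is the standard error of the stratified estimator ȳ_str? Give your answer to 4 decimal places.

2.0691

Var(ȳ_str) = Σₕ Wₕ²(1 − fₕ)sₕ²/nₕ with Wₕ = Nₕ/N, N = 27652.
Large: Wₕ = 0.39577607; term = 0.39577607²·(1 − 0.18622076)·24700/2038 = 1.5448932.
Medium: Wₕ = 0.19843049; term = 0.19843049²·(1 − 0.06524512)·11690/358 = 1.2018383.
Very large: Wₕ = 0.04169680; term = 0.04169680²·(1 − 0.21769297)·42020/251 = 0.22770107.
Small: Wₕ = 0.36409663; term = 0.36409663²·(1 − 0.09137863)·9980/920 = 1.3066491.
Sum = 4.2810817.
SE = √(4.2810817) = 2.0691.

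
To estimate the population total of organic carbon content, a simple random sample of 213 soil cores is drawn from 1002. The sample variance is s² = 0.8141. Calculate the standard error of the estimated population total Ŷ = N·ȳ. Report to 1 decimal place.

55.0

Var(Ŷ) = N²·Var(ȳ) = N²·(1 − n/N)·s²/n.
f = 213/1002 = 0.21257485; Var(ȳ) = 0.78742515·0.8141/213 = 0.0030095907.
Var(Ŷ) = 1002² · 0.0030095907 = 3021.6411.
SE(Ŷ) = √(3021.6411) = 55.0.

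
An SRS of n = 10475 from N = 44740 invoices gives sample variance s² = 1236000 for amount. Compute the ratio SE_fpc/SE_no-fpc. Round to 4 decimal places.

f = n/N = 10475/44740 = 0.23413053.
SE_no-fpc = √(s²/n) = 10.862561; SE_fpc = √((1−f)s²/n) = 9.506258.
Ratio = √(1−f) = 0.87513968.

0.8751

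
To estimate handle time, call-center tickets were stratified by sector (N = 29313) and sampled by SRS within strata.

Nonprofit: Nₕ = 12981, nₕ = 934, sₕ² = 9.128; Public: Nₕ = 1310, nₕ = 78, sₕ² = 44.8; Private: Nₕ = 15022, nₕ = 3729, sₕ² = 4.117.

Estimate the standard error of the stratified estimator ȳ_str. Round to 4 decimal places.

0.0555

Var(ȳ_str) = Σₕ Wₕ²(1 − fₕ)sₕ²/nₕ with Wₕ = Nₕ/N, N = 29313.
Nonprofit: Wₕ = 0.44284106; term = 0.44284106²·(1 − 0.07195131)·9.128/934 = 0.0017786696.
Public: Wₕ = 0.04469007; term = 0.04469007²·(1 − 0.05954198)·44.8/78 = 0.0010788098.
Private: Wₕ = 0.51246887; term = 0.51246887²·(1 − 0.24823592)·4.117/3729 = 2.1797417 × 10^-4.
Sum = 0.0030754536.
SE = √(0.0030754536) = 0.0555.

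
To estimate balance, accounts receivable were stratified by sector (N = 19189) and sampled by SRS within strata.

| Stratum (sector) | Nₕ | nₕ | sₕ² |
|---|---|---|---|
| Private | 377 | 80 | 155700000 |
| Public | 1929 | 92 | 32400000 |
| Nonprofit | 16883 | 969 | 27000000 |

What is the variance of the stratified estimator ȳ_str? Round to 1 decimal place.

24312.3

Var(ȳ_str) = Σₕ Wₕ²(1 − fₕ)sₕ²/nₕ with Wₕ = Nₕ/N, N = 19189.
Private: Wₕ = 0.01964667; term = 0.01964667²·(1 − 0.21220159)·155700000/80 = 591.82286.
Public: Wₕ = 0.10052634; term = 0.10052634²·(1 − 0.04769311)·32400000/92 = 3389.1741.
Nonprofit: Wₕ = 0.87982698; term = 0.87982698²·(1 − 0.05739501)·27000000/969 = 20331.259.
Sum = 24312.256.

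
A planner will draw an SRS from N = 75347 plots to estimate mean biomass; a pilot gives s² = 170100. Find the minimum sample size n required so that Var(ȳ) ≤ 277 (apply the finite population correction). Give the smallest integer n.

610

Without fpc, n₀ = s²/D = 170100/277 = 614.0794.
With fpc, (1 − n/N)·s²/n ≤ D requires n ≥ n₀/(1 + n₀/N) = 614.0794/(1 + 614.0794/75347) = 609.1151.
Rounding up, n = 610.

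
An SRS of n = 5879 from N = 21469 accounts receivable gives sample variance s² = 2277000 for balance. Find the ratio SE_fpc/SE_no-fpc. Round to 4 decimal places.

0.8522

f = n/N = 5879/21469 = 0.27383669.
SE_no-fpc = √(s²/n) = 19.680213; SE_fpc = √((1−f)s²/n) = 16.770536.
Ratio = √(1−f) = 0.85215216.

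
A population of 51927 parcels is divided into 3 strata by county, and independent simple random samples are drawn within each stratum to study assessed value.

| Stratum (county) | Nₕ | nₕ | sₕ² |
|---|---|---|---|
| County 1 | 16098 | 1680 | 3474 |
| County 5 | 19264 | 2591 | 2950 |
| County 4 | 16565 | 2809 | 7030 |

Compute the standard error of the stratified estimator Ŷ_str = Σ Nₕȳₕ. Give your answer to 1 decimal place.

37628.7

Var(Ŷ_str) = Σₕ Nₕ²(1 − fₕ)sₕ²/nₕ.
County 1: 16098²·(1 − 1680/16098)·3474/1680 = 4.7995164 × 10^8.
County 5: 19264²·(1 − 2591/19264)·2950/2591 = 3.6569146 × 10^8.
County 4: 16565²·(1 − 2809/16565)·7030/2809 = 5.7027876 × 10^8.
Sum = 1.4159219 × 10^9.
SE = √(1.4159219 × 10^9) = 37628.7.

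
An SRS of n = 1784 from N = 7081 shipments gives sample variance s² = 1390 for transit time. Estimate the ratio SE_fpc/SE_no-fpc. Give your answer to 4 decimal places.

0.8649

f = n/N = 1784/7081 = 0.25194182.
SE_no-fpc = √(s²/n) = 0.88269359; SE_fpc = √((1−f)s²/n) = 0.76344484.
Ratio = √(1−f) = 0.86490357.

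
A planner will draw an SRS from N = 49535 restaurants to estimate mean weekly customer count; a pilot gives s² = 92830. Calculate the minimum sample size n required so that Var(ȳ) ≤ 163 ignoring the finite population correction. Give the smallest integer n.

570

Without fpc, n₀ = s²/D = 92830/163 = 569.5092.
Rounding up, n = 570.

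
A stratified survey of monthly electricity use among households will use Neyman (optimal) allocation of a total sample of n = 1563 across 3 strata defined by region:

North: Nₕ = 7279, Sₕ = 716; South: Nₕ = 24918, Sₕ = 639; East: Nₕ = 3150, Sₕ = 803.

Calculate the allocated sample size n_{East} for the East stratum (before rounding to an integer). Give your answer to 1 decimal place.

Neyman allocation: nₕ = n·NₕSₕ / Σⱼ NⱼSⱼ.
Σ NⱼSⱼ = 7279·716 + 24918·639 + 3150·803 = 2.3663816 × 10^7.
n_{East} = 1563·3150·803 / (2.3663816 × 10^7) = 167.1.

167.1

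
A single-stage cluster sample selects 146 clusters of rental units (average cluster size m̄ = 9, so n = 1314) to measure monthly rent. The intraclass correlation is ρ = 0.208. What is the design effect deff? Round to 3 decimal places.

deff = 1 + (9 − 1)·0.208 = 1 + 1.664 = 2.664.

2.664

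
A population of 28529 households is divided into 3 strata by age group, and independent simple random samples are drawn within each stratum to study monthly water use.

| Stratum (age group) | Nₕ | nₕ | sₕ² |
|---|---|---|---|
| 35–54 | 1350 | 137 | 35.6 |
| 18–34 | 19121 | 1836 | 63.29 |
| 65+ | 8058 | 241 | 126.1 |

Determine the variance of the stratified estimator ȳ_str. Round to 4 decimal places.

0.0550

Var(ȳ_str) = Σₕ Wₕ²(1 − fₕ)sₕ²/nₕ with Wₕ = Nₕ/N, N = 28529.
35–54: Wₕ = 0.04732027; term = 0.04732027²·(1 − 0.10148148)·35.6/137 = 5.2281845 × 10^-4.
18–34: Wₕ = 0.67023029; term = 0.67023029²·(1 − 0.09602008)·63.29/1836 = 0.013998107.
65+: Wₕ = 0.28244944; term = 0.28244944²·(1 − 0.02990817)·126.1/241 = 0.040494153.
Sum = 0.055015078.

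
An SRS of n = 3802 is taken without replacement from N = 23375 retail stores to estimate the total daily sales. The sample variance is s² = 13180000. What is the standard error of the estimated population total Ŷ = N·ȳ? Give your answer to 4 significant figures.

Var(Ŷ) = N²·Var(ȳ) = N²·(1 − n/N)·s²/n.
f = 3802/23375 = 0.16265241; Var(ȳ) = 0.83734759·13180000/3802 = 2902.7463.
Var(Ŷ) = 23375² · 2902.7463 = 1.5860334 × 10^12.
SE(Ŷ) = √(1.5860334 × 10^12) = 1.259 × 10^6.

1.259 × 10^6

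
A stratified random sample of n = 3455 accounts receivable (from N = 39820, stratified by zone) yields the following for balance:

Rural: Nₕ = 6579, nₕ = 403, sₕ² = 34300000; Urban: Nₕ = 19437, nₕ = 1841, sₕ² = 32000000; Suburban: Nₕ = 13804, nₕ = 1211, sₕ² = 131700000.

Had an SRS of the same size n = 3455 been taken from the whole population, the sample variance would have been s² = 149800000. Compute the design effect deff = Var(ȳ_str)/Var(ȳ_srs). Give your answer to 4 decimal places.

Var(ȳ_str) = Σ Wₕ²(1−fₕ)sₕ²/nₕ with Wₕ = Nₕ/39820:
  Rural: (6579/39820)²·(1−403/6579)·34300000/403 = 2180.9903
  Urban: (19437/39820)²·(1−1841/19437)·32000000/1841 = 3749.185
  Suburban: (13804/39820)²·(1−1211/13804)·131700000/1211 = 11922.663
  → Var(ȳ_str) = 17852.838.
Var(ȳ_srs) = (1 − 3455/39820)·149800000/3455 = 39595.524.
deff = 17852.838 / 39595.524 = 0.4509.

0.4509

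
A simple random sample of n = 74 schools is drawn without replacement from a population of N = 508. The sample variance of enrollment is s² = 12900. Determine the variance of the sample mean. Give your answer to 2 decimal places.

148.93

Under SRS without replacement, Var(ȳ) = (1 − f)·s²/n with f = n/N = 74/508 = 0.14566929.
Var(ȳ) = (1 − 0.14566929)·12900/74 = 0.85433071·174.32432 = 148.93062.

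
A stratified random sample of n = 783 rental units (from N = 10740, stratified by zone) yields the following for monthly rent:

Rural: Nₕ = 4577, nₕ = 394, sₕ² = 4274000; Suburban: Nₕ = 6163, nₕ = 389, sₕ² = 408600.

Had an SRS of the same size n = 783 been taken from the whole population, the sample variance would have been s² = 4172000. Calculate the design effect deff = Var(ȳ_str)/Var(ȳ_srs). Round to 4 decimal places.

0.4301

Var(ȳ_str) = Σ Wₕ²(1−fₕ)sₕ²/nₕ with Wₕ = Nₕ/10740:
  Rural: (4577/10740)²·(1−394/4577)·4274000/394 = 1800.5223
  Suburban: (6163/10740)²·(1−389/6163)·408600/389 = 324.04785
  → Var(ȳ_str) = 2124.5702.
Var(ȳ_srs) = (1 − 783/10740)·4172000/783 = 4939.7704.
deff = 2124.5702 / 4939.7704 = 0.4301.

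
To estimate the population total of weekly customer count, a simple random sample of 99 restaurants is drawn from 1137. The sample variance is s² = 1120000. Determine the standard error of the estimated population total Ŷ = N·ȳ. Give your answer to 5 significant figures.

Var(Ŷ) = N²·Var(ȳ) = N²·(1 − n/N)·s²/n.
f = 99/1137 = 0.08707124; Var(ȳ) = 0.91292876·1120000/99 = 10328.083.
Var(Ŷ) = 1137² · 10328.083 = 1.3351826 × 10^10.
SE(Ŷ) = √(1.3351826 × 10^10) = 115550.

115550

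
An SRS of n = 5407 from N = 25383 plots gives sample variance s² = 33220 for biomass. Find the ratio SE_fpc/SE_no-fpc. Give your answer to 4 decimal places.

0.8871

f = n/N = 5407/25383 = 0.21301659.
SE_no-fpc = √(s²/n) = 2.4786867; SE_fpc = √((1−f)s²/n) = 2.1988946.
Ratio = √(1−f) = 0.88712086.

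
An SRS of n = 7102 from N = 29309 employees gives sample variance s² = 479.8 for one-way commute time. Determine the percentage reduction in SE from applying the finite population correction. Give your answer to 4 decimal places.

f = n/N = 7102/29309 = 0.24231465.
SE_no-fpc = √(s²/n) = 0.25992005; SE_fpc = √((1−f)s²/n) = 0.22624773.
Ratio = √(1−f) = 0.87045124. Reduction = 100·(1 − 0.87045124) = 12.9549%.

12.9549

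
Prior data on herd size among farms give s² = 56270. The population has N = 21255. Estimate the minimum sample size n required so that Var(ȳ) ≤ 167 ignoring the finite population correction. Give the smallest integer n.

Without fpc, n₀ = s²/D = 56270/167 = 336.9461.
Rounding up, n = 337.

337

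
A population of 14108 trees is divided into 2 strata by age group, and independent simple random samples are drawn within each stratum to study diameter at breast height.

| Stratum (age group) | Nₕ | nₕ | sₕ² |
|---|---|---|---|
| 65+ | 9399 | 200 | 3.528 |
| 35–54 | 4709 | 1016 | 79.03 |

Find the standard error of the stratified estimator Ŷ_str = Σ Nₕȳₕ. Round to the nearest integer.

1696

Var(Ŷ_str) = Σₕ Nₕ²(1 − fₕ)sₕ²/nₕ.
65+: 9399²·(1 − 200/9399)·3.528/200 = 1.5251791 × 10^6.
35–54: 4709²·(1 − 1016/4709)·79.03/1016 = 1.3527149 × 10^6.
Sum = 2.877894 × 10^6.
SE = √(2.877894 × 10^6) = 1696.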